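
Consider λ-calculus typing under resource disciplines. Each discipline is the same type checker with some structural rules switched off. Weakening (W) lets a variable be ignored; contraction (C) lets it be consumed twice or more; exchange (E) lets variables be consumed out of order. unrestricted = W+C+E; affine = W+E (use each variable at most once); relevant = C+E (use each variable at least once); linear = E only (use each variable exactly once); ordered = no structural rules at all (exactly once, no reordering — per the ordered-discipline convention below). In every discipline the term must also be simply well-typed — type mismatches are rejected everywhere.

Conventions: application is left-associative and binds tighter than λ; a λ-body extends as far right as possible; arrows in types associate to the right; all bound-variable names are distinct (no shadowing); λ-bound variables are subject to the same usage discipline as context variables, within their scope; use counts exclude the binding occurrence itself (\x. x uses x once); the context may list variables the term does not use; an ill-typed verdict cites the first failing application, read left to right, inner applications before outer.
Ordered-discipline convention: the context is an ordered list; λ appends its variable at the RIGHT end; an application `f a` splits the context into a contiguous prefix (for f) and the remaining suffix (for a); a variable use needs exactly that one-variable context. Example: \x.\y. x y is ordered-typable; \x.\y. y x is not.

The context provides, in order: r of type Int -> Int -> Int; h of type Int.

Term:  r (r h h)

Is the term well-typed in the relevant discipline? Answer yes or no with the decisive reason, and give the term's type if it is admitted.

yes — every one of r, h appears; term : Int -> Int
variable uses: r: 2; h: 2
left-to-right use order: r, r, h, h
typing: the term checks, with type Int -> Int
across the five disciplines: ordered ✗; linear ✗; affine ✗; relevant ✓; unrestricted ✓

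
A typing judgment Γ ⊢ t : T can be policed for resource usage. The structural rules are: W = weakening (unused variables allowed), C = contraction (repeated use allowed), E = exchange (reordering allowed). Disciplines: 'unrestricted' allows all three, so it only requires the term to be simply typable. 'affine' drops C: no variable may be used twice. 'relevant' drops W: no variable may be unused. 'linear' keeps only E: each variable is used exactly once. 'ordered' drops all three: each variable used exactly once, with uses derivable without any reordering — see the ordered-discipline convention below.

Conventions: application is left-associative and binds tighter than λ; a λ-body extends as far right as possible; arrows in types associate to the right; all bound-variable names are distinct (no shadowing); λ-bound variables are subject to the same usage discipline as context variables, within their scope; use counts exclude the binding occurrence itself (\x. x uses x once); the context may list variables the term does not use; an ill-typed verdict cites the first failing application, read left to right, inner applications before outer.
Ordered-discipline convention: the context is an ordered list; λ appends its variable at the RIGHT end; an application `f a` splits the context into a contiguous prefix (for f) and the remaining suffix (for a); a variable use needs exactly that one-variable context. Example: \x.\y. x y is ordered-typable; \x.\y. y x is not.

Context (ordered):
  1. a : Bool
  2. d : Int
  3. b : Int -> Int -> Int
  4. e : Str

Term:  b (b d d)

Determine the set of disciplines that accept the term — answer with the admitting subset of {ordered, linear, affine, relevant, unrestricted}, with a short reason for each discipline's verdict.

admitted by: unrestricted
usage: a: 0; d: 2; b: 2; e: 0
left-to-right use order: b, b, d, d
typing: well-typed at Int -> Int
ordered: ✗ — needs contraction — d ×2, b ×2; unused: a, e — weakening required
linear: ✗ — needs contraction — d ×2, b ×2; unused: a, e — weakening required
affine: ✗ — needs contraction — d ×2, b ×2
relevant: ✗ — unused: a, e — weakening required
unrestricted: ✓ — typability at Int -> Int is all that's needed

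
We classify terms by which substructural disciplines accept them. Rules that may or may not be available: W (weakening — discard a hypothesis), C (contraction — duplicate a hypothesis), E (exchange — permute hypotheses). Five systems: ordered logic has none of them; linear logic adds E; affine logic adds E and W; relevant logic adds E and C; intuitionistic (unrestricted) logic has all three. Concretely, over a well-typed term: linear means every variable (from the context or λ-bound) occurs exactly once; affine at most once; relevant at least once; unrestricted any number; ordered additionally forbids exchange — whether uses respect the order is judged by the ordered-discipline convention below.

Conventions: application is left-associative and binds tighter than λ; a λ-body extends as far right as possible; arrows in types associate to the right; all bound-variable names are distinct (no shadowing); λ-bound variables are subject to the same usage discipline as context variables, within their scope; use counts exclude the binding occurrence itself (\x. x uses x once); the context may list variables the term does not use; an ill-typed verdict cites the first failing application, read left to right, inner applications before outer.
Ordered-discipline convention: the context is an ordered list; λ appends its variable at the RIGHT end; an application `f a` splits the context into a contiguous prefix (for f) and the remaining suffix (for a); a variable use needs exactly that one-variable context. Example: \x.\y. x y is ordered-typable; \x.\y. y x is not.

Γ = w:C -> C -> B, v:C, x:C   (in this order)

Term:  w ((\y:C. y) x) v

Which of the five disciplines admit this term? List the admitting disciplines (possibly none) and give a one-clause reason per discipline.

accepted by: linear, affine, relevant, unrestricted
usage: w: 1; v: 1; x: 1; y (bound): 1
left-to-right use order: w, y, x, v
typing: the term checks, with type B
ordered: ✗, use order w, y, x, v needs exchange
linear: ✓, single use per variable (w, v, x, y)
affine: ✓, w, v, x, y: no repeats, contraction unneeded
relevant: ✓, at least one use each (w, v, x, y)
unrestricted: ✓, typability at B is all that's needed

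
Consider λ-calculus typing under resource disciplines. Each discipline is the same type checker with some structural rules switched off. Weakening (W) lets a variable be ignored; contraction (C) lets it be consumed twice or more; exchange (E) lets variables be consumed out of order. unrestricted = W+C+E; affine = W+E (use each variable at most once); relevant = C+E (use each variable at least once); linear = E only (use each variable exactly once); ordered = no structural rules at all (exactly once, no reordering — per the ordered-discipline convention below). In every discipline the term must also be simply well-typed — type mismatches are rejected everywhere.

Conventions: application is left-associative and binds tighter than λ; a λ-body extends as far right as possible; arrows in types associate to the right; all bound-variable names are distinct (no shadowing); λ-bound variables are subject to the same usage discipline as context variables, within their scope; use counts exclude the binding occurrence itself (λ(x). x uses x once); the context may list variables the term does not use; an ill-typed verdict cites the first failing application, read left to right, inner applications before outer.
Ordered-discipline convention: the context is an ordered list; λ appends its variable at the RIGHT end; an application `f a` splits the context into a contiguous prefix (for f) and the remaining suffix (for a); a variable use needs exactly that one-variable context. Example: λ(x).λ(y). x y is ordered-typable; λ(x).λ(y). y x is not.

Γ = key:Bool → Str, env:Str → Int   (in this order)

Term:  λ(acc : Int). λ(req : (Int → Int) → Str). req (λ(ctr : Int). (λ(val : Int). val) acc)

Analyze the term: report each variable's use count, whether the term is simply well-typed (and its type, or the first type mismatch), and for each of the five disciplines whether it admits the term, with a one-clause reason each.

variable uses: key ×0; env ×0; acc (bound) ×1; req (bound) ×1; ctr (bound) ×0; val (bound) ×1
uses in reading order: req, val, acc
typing: well-typed at Int → ((Int → Int) → Str) → Str
ordered: ✗ — needs weakening: key, env, ctr unused
linear: ✗ — needs weakening: key, env, ctr unused
affine: ✓ — no duplicate uses among key, env, acc, req, ctr, val
relevant: ✗ — needs weakening: key, env, ctr unused
unrestricted: ✓ — simply typable at Int → ((Int → Int) → Str) → Str; W, C, E all held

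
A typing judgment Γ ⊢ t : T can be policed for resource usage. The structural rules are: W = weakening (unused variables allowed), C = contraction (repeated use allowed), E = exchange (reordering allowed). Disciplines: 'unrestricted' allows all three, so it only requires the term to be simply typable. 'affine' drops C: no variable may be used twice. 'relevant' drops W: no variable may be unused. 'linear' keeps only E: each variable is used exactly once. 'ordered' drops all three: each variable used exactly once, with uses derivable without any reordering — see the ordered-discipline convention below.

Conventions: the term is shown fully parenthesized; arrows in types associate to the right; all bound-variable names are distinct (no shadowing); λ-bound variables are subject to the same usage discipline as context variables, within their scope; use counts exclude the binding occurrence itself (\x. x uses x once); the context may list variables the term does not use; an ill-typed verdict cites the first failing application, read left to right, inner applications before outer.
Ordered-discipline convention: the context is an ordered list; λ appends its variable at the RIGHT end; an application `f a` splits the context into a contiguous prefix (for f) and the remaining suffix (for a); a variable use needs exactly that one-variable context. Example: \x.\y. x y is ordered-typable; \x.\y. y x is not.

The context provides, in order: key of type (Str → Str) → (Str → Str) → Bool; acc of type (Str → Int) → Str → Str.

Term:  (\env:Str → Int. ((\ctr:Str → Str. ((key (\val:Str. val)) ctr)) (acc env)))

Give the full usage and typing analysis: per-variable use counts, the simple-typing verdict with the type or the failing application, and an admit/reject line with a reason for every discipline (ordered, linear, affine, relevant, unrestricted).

use counts: key ×1, acc ×1, env [bound] ×1, ctr [bound] ×1, val [bound] ×1
left-to-right use order: key, val, ctr, acc, env
typing: ✓ — (Str → Int) → Bool
ordered ✓ (single-use (key, acc, env, ctr, val), ordered derivation ok)
linear ✓ (single use per variable (key, acc, env, ctr, val))
affine ✓ (key, acc, env, ctr, val: no repeats, contraction unneeded)
relevant ✓ (none of key, acc, env, ctr, val goes unused)
unrestricted ✓ (well-typed at (Str → Int) → Bool; no restrictions here)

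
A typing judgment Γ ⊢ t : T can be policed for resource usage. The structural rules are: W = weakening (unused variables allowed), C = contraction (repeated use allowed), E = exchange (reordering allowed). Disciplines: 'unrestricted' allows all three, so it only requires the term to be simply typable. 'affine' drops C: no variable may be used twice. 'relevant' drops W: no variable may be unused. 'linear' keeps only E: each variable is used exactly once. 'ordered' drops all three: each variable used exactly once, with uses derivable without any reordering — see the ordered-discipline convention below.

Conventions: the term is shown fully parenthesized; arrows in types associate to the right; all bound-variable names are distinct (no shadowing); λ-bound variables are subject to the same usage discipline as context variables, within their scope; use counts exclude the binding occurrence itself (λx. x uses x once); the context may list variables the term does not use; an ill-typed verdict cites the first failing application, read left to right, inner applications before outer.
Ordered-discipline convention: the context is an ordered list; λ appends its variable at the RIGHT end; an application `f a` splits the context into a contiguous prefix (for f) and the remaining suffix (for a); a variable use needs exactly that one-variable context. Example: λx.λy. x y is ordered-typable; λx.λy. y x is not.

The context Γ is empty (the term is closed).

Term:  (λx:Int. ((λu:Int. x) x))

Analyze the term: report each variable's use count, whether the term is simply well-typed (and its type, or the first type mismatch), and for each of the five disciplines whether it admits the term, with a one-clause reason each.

variable uses: x [bound]=2, u [bound]=0
use order (left to right): x, x
typing: well-typed — term : Int → Int
ordered: ✗ — x ×2 used more than once (contraction); u never used (weakening)
linear: ✗ — x ×2 used more than once (contraction); u never used (weakening)
affine: ✗ — x ×2 used more than once (contraction)
relevant: ✗ — u never used (weakening)
unrestricted: ✓ — well-typed at Int → Int; no restrictions here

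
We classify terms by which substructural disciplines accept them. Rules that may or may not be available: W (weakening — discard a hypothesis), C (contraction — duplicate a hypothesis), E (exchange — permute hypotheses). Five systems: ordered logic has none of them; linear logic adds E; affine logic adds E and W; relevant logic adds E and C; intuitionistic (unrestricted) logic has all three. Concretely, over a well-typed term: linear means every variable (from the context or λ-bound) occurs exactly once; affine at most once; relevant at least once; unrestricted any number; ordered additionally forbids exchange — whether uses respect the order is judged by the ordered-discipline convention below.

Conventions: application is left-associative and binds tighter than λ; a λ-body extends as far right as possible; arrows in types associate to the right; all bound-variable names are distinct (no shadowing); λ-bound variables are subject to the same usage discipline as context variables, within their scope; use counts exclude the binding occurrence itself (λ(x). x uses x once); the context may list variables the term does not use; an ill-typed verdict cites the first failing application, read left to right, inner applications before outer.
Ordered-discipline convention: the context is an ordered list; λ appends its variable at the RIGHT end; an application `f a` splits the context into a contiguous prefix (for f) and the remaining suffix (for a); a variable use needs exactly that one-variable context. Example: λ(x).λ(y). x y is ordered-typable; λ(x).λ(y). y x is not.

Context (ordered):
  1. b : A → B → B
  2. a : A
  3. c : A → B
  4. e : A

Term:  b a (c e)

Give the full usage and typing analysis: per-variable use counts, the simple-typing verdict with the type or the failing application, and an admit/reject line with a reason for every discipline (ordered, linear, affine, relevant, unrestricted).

variable uses: b=1, a=1, c=1, e=1
left-to-right use order: b, a, c, e
typing: well-typed at B
ordered: ✓, single-use (b, a, c, e), ordered derivation ok
linear: ✓, b, a, c, e: one use apiece
affine: ✓, no duplicate uses among b, a, c, e
relevant: ✓, b, a, c, e: all used, weakening unneeded
unrestricted: ✓, typability at B is all that's needed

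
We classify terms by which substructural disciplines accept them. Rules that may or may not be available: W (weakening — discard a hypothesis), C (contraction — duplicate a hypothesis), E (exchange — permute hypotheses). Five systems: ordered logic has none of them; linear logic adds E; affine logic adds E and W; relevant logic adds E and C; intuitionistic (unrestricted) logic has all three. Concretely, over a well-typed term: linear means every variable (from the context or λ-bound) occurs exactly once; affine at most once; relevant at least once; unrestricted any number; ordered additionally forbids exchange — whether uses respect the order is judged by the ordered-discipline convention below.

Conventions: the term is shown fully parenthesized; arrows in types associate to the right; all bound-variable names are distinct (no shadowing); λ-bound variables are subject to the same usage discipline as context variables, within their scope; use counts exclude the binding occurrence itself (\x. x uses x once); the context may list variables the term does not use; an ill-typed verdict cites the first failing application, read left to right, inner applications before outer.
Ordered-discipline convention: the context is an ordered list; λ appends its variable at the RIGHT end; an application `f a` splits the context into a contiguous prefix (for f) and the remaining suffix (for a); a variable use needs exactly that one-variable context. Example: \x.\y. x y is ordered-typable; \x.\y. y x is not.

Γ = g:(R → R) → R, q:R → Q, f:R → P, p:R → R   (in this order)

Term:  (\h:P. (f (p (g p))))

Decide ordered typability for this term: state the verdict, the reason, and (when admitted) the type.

no — p ×2 used more than once (contraction); needs weakening: q, h unused
counts: g ×1, q ×0, f ×1, p ×2, h (bound) ×0
order of uses: f, p, g, p
typing: ✓ — P → P
per-discipline verdicts: ordered ✗, linear ✗, affine ✗, relevant ✗, unrestricted ✓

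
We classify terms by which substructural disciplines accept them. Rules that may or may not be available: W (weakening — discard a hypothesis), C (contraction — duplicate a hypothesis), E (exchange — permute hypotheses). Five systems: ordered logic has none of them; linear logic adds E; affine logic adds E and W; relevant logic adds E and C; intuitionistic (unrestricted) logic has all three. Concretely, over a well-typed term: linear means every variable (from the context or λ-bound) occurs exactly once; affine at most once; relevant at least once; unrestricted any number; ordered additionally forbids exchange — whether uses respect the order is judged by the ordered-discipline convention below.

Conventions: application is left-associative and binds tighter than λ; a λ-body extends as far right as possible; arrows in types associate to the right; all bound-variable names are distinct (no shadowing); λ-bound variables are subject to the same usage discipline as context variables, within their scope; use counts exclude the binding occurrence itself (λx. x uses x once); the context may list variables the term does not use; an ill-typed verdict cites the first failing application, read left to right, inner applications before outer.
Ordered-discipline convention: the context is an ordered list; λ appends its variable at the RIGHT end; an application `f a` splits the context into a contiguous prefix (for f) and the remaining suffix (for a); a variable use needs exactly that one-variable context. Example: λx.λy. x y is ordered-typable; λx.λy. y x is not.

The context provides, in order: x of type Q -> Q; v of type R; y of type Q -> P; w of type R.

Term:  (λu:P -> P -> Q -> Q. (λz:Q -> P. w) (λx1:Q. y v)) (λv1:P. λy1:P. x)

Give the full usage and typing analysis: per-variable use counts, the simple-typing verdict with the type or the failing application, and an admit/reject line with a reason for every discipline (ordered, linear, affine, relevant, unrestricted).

usage: x=1; v=1; y=1; w=1; u (bound)=0; z (bound)=0; x1 (bound)=0; v1 (bound)=0; y1 (bound)=0
use order (left to right): w, y, v, x
typing: ill-typed: an application expects Q but receives R
ordered: ✗, the type mismatch rejects it
linear: ✗, not simply typable
affine: ✗, fails simple typing
relevant: ✗, a type mismatch blocks all five
unrestricted: ✗, the type mismatch rejects it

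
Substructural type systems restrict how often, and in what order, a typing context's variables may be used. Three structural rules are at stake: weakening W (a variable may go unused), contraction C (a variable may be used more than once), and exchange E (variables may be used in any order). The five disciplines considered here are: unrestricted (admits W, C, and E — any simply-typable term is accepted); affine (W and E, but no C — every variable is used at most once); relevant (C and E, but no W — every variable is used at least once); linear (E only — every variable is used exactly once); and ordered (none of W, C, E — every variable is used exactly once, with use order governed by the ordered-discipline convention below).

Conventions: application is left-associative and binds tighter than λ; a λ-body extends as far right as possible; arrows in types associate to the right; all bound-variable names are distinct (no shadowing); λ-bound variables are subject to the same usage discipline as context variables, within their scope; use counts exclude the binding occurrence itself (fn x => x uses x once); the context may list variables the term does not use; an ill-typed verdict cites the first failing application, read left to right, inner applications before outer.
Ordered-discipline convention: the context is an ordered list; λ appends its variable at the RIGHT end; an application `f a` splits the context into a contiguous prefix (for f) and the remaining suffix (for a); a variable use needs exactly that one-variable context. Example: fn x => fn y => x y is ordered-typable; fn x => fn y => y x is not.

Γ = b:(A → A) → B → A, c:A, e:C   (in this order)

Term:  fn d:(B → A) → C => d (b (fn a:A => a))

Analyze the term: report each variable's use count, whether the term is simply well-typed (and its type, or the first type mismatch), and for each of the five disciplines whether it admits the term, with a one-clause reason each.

counts: b ×1, c ×0, e ×0, d [bound] ×1, a [bound] ×1
use order (left to right): d, b, a
typing: ✓ — ((B → A) → C) → C
ordered: ✗ — unused: c, e — weakening required
linear: ✗ — unused: c, e — weakening required
affine: ✓ — no duplicate uses among b, c, e, d, a
relevant: ✗ — unused: c, e — weakening required
unrestricted: ✓ — typability at ((B → A) → C) → C is all that's needed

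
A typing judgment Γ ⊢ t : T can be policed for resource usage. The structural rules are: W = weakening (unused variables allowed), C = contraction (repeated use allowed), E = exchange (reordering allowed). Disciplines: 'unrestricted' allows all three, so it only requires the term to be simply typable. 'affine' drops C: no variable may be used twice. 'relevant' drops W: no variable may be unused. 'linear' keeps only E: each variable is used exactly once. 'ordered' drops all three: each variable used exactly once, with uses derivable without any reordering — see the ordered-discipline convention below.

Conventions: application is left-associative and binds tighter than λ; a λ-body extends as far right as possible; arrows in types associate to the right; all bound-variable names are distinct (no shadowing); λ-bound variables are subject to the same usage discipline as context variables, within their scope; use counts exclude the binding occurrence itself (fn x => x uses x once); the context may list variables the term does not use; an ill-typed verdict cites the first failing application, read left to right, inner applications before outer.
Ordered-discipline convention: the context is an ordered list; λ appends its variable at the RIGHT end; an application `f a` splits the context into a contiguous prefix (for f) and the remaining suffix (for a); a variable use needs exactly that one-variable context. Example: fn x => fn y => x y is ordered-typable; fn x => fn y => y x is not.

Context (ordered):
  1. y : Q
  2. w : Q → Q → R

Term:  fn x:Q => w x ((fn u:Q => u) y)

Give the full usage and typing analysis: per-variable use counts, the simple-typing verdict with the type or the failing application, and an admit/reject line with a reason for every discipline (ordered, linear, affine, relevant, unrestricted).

use counts: y: 1×; w: 1×; x (λ-bound): 1×; u (λ-bound): 1×
order of uses: w, x, u, y
typing: well-typed at Q → R
ordered ✗ (use order w, x, u, y needs exchange)
linear ✓ (exactly-once usage across y, w, x, u)
affine ✓ (at most one use each (y, w, x, u))
relevant ✓ (none of y, w, x, u goes unused)
unrestricted ✓ (simply typable at Q → R; W, C, E all held)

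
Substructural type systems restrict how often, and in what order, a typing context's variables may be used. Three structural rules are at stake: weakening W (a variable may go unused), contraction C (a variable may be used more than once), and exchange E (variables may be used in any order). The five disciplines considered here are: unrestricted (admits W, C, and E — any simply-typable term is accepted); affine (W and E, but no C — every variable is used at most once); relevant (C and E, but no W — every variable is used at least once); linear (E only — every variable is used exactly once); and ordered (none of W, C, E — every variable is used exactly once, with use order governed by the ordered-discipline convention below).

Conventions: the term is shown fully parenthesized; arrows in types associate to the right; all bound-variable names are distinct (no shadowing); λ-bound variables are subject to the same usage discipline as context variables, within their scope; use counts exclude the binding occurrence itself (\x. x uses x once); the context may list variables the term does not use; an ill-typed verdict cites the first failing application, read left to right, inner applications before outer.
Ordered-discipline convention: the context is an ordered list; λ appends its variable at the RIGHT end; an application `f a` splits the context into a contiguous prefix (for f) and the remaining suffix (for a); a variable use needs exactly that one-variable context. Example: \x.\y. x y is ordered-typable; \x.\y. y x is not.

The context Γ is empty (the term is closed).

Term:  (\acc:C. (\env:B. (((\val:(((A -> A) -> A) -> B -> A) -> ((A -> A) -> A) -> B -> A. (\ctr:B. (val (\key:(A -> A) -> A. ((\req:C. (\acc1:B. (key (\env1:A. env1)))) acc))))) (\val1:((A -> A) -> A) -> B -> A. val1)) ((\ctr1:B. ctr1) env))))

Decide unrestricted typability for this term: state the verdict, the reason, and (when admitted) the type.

yes — typability at C -> B -> ((A -> A) -> A) -> B -> A is all that's needed; term : C -> B -> ((A -> A) -> A) -> B -> A
usage: acc [bound] ×1; env [bound] ×1; val [bound] ×1; ctr [bound] ×0; key [bound] ×1; req [bound] ×0; acc1 [bound] ×0; env1 [bound] ×1; val1 [bound] ×1; ctr1 [bound] ×1
uses in reading order: val, key, env1, acc, val1, ctr1, env
typing: well-typed — term : C -> B -> ((A -> A) -> A) -> B -> A
across the five disciplines: ordered ✗; linear ✗; affine ✓; relevant ✗; unrestricted ✓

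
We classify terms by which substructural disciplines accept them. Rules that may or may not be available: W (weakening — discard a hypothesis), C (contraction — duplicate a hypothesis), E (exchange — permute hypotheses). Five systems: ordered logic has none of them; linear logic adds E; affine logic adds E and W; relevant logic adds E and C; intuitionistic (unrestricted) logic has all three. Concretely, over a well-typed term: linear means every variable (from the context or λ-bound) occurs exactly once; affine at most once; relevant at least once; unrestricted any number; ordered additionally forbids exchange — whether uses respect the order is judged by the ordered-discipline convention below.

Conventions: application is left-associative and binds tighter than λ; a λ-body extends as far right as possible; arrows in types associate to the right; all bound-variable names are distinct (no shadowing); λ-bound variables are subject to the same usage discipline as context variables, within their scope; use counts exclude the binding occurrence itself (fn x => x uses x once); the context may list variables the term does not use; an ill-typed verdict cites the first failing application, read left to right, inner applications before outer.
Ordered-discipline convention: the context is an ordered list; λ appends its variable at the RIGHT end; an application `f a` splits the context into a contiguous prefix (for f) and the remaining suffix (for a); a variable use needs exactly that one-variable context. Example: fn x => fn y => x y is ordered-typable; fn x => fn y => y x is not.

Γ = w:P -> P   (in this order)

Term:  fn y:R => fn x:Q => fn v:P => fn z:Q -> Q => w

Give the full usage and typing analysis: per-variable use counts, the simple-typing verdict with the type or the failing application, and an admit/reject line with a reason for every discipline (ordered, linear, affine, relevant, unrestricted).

variable uses: w=1, y (λ-bound)=0, x (λ-bound)=0, v (λ-bound)=0, z (λ-bound)=0
left-to-right use order: w
typing: well-typed at R -> Q -> P -> (Q -> Q) -> P -> P
ordered: ✗ — unused: y, x, v, z — weakening required
linear: ✗ — unused: y, x, v, z — weakening required
affine: ✓ — at most one use each (w, y, x, v, z)
relevant: ✗ — unused: y, x, v, z — weakening required
unrestricted: ✓ — typability at R -> Q -> P -> (Q -> Q) -> P -> P is all that's needed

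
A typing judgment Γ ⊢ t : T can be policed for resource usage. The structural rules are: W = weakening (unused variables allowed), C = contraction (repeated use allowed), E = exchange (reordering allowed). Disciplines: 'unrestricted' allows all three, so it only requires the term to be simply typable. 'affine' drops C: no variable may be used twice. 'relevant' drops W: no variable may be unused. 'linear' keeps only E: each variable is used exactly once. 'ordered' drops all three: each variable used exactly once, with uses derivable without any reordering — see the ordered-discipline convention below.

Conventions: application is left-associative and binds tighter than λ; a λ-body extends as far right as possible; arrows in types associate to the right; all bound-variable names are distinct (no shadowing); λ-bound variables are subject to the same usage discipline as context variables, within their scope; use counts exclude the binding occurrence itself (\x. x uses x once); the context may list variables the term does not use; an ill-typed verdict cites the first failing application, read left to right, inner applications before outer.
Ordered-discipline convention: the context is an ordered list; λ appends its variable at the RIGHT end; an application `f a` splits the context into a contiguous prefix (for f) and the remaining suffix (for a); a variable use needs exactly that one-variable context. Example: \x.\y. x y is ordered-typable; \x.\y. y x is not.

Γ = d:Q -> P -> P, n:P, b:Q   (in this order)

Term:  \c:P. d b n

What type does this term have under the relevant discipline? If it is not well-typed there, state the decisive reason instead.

not well-typed under relevant — unused: c — weakening required
use counts: d=1; n=1; b=1; c [bound]=0
uses in reading order: d, b, n
typing: well-typed — term : P -> P
across the five disciplines: ordered ✗, linear ✗, affine ✓, relevant ✗, unrestricted ✓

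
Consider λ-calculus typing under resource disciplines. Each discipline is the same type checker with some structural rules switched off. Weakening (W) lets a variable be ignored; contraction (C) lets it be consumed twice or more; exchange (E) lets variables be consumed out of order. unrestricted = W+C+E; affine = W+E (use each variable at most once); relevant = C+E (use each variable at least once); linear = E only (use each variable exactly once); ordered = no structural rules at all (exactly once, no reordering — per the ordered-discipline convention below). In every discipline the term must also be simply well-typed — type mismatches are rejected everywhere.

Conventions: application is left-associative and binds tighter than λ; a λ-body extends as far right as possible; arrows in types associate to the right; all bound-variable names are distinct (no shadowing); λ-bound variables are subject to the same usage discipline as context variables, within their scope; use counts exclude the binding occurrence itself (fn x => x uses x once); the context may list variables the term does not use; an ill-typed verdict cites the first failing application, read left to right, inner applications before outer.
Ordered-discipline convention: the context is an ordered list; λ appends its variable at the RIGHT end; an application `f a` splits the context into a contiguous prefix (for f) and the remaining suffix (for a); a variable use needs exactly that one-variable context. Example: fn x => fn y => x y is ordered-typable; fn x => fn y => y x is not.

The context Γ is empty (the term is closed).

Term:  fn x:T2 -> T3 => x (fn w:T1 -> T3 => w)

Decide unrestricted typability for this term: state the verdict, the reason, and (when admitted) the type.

no — the type mismatch rejects it
use counts: x [bound]: 1, w [bound]: 1
use order (left to right): x, w
typing: ill-typed: an application expects T2 but receives (T1 -> T3) -> T1 -> T3
all disciplines: ordered ✗; linear ✗; affine ✗; relevant ✗; unrestricted ✗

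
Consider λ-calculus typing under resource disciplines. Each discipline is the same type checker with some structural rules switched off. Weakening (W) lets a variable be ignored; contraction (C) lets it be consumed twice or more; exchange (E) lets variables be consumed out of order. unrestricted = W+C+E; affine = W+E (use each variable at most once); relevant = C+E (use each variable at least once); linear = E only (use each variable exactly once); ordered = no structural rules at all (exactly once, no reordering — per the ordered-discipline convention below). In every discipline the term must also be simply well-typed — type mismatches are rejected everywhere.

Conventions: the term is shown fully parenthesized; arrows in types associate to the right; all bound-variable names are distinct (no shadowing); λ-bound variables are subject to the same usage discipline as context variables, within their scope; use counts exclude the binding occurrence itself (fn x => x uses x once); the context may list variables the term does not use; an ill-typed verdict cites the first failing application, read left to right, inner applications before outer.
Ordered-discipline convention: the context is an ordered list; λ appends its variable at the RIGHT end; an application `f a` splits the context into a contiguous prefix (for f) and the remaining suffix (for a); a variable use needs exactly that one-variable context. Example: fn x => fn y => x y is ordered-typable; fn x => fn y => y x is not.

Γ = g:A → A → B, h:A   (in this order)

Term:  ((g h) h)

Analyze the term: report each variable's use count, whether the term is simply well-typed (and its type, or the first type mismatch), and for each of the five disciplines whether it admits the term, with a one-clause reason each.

variable uses: g: 1×, h: 2×
left-to-right use order: g, h, h
typing: ✓ — B
ordered: ✗ — repeated use of h ×2
linear: ✗ — repeated use of h ×2
affine: ✗ — repeated use of h ×2
relevant: ✓ — g, h: all used, weakening unneeded
unrestricted: ✓ — typability at B is all that's needed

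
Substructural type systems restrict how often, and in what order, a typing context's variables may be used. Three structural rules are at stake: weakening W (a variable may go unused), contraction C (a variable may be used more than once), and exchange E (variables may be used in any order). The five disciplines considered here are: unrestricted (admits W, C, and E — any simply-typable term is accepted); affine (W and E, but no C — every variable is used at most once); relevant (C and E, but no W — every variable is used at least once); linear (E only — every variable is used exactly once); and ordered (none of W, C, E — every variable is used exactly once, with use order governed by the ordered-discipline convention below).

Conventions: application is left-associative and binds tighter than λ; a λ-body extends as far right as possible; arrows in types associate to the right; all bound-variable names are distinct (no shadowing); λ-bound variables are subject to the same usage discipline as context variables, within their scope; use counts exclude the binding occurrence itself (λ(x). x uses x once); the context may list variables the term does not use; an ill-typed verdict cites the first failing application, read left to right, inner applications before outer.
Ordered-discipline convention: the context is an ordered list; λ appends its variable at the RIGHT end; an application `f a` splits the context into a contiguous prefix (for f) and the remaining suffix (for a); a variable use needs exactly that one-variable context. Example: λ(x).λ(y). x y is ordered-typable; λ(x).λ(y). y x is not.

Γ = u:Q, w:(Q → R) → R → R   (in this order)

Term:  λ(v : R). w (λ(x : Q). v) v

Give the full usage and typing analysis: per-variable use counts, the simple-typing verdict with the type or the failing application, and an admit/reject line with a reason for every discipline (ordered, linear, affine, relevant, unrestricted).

variable uses: u=0; w=1; v (λ-bound)=2; x (λ-bound)=0
use order (left to right): w, v, v
typing: the term checks, with type R → R
ordered: ✗ — uses contraction: v ×2; needs weakening: u, x unused
linear: ✗ — uses contraction: v ×2; needs weakening: u, x unused
affine: ✗ — uses contraction: v ×2
relevant: ✗ — needs weakening: u, x unused
unrestricted: ✓ — type-checks (R → R) and nothing is barred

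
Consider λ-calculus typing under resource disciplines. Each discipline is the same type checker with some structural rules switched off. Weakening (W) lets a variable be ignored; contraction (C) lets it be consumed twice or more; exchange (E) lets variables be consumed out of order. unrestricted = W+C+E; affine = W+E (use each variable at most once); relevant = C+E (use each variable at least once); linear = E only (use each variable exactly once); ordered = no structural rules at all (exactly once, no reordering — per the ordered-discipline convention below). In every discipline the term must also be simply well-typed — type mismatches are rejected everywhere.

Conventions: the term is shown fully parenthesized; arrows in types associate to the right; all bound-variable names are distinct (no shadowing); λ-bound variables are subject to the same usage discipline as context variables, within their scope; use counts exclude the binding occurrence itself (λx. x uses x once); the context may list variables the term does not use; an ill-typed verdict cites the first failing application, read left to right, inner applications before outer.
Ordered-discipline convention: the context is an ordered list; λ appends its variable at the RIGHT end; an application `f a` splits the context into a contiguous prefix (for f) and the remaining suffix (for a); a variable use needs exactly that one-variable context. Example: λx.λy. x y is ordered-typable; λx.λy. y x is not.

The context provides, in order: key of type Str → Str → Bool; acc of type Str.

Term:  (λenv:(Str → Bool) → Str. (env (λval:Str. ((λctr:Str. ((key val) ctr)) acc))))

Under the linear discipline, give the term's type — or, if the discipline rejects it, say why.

term : ((Str → Bool) → Str) → Str
variable uses: key: 1, acc: 1, env [bound]: 1, val [bound]: 1, ctr [bound]: 1
order of uses: env, key, val, ctr, acc
typing: well-typed — term : ((Str → Bool) → Str) → Str
summary: ordered ✗ · linear ✓ · affine ✓ · relevant ✓ · unrestricted ✓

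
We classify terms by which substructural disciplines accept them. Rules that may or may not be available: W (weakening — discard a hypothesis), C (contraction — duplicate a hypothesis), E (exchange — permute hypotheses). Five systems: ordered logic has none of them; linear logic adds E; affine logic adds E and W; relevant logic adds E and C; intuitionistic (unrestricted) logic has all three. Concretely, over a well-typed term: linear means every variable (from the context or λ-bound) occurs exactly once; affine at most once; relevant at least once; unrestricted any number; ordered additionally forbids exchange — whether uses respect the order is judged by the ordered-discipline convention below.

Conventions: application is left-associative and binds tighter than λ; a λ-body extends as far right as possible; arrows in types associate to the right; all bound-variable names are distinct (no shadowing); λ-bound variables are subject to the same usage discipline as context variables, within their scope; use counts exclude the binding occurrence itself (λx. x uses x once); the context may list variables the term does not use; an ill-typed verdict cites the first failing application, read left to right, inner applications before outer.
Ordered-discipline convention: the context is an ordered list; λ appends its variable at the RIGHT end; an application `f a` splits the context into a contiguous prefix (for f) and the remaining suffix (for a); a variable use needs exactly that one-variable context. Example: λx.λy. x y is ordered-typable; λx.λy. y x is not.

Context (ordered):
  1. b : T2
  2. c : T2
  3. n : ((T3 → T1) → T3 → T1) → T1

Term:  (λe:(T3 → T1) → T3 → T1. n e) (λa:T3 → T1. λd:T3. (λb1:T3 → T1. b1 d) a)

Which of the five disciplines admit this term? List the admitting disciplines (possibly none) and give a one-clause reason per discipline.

admitted in: affine, unrestricted
variable uses: b: 0×; c: 0×; n: 1×; e (λ-bound): 1×; a (λ-bound): 1×; d (λ-bound): 1×; b1 (λ-bound): 1×
order of uses: n, e, b1, d, a
typing: the term checks, with type T1
ordered ✗ (b, c left unused)
linear ✗ (b, c left unused)
affine ✓ (no duplicate uses among b, c, n, e, a, d, b1)
relevant ✗ (b, c left unused)
unrestricted ✓ (typability at T1 is all that's needed)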